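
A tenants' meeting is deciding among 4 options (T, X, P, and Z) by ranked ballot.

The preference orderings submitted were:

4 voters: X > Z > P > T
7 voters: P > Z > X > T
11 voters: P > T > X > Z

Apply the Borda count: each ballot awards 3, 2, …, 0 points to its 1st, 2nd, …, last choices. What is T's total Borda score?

22

Borda scores:
  T: 4·0 + 7·0 + 11·2 = 22
  X: 4·3 + 7·1 + 11·1 = 30
  P: 4·1 + 7·3 + 11·3 = 58
  Z: 4·2 + 7·2 + 11·0 = 22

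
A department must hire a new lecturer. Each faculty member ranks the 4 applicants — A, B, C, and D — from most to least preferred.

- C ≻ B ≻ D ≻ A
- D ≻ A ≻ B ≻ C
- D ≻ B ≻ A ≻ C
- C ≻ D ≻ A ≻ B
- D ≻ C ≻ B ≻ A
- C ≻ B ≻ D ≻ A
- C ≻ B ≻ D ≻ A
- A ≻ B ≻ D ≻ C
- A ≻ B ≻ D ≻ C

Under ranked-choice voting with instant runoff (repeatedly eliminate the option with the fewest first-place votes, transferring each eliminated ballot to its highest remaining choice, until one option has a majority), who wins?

Round 1: C 4, D 3, A 2, B 0. B has the fewest and is eliminated.
Round 2: C 4, D 3, A 2. A has the fewest and is eliminated.
Round 3: D 5, C 4. D has a majority.

D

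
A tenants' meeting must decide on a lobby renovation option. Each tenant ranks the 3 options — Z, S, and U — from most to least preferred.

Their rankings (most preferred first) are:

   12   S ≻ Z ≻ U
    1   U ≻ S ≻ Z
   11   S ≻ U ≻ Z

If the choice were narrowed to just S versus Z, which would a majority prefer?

Ballots ranking S above Z: 12+1+11 = 24.
Ballots ranking Z above S: 0.
S wins the head-to-head, 24–0.

S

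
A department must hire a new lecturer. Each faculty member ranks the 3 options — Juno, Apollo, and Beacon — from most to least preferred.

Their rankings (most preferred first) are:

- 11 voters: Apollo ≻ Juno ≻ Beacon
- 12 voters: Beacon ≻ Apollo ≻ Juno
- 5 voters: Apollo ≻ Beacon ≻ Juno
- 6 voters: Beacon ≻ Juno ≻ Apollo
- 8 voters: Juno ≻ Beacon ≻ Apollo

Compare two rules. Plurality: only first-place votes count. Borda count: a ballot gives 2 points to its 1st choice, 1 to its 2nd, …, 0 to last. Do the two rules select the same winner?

Yes

Plurality first-place counts: Juno 8, Apollo 16, Beacon 18 → Beacon.
Borda totals: Juno 33, Apollo 44, Beacon 49 → Beacon.
The two rules agree on Beacon.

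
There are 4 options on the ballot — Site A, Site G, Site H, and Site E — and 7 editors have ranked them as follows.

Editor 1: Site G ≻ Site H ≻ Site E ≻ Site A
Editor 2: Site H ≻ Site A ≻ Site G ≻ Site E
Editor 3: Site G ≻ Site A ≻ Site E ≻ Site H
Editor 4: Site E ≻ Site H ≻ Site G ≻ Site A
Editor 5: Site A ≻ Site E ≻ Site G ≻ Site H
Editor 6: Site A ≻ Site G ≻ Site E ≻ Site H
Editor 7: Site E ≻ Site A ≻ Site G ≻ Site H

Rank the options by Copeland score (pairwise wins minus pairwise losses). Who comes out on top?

Site A

Pairwise results:
  Site A vs Site G: Site A wins 4–3.
  Site A vs Site H: Site A wins 4–3.
  Site A vs Site E: Site A wins 4–3.
  Site G vs Site H: Site G wins 5–2.
  Site G vs Site E: Site G wins 4–3.
  Site H vs Site E: Site E wins 5–2.
Copeland scores (wins − losses):
  Site A: 3 − 0 = 3
  Site G: 2 − 1 = 1
  Site H: 0 − 3 = -3
  Site E: 1 − 2 = -1
Site A has the best Copeland score.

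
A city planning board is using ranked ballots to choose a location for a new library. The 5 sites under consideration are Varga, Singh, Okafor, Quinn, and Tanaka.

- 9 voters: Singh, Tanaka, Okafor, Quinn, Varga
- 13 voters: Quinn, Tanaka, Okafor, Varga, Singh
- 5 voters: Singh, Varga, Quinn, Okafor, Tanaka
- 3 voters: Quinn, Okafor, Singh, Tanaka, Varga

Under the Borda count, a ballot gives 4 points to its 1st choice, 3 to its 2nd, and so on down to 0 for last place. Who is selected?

Borda scores:
  Varga: 9·0 + 13·1 + 5·3 + 3·0 = 28
  Singh: 9·4 + 13·0 + 5·4 + 3·2 = 62
  Okafor: 9·2 + 13·2 + 5·1 + 3·3 = 58
  Quinn: 9·1 + 13·4 + 5·2 + 3·4 = 83
  Tanaka: 9·3 + 13·3 + 5·0 + 3·1 = 69
Quinn has the highest total.

Quinn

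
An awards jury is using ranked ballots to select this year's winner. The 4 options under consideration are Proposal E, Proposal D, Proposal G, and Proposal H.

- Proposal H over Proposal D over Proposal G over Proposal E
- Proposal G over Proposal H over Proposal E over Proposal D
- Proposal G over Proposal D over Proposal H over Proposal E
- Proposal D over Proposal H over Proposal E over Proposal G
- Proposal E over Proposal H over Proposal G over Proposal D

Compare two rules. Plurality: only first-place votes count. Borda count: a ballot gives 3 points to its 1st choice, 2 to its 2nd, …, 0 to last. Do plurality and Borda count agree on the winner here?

Plurality first-place counts: Proposal E 1, Proposal D 1, Proposal G 2, Proposal H 1 → Proposal G.
Borda totals: Proposal E 5, Proposal D 7, Proposal G 8, Proposal H 10 → Proposal H.
The two rules disagree: plurality picks Proposal G, Borda picks Proposal H.

No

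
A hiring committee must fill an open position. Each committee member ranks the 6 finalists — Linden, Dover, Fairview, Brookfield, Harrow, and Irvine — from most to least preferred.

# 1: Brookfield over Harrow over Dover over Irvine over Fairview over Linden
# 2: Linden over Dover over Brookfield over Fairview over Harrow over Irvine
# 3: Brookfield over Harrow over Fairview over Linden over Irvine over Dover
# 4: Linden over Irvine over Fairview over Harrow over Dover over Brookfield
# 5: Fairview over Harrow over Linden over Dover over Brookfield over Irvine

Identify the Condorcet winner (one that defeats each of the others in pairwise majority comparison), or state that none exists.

Head-to-head results (5 voters total):
Linden vs Dover: Linden wins 4–1.
Linden vs Fairview: Fairview wins 3–2.
Linden vs Brookfield: Linden wins 3–2.
Linden vs Harrow: Harrow wins 3–2.
Linden vs Irvine: Linden wins 4–1.
Dover vs Fairview: Fairview wins 3–2.
Dover vs Brookfield: Dover wins 3–2.
Dover vs Harrow: Harrow wins 4–1.
Dover vs Irvine: Dover wins 3–2.
Fairview vs Brookfield: Brookfield wins 3–2.
Fairview vs Harrow: Fairview wins 3–2.
Fairview vs Irvine: Fairview wins 3–2.
Brookfield vs Harrow: Brookfield wins 3–2.
Brookfield vs Irvine: Brookfield wins 4–1.
Harrow vs Irvine: Harrow wins 4–1.
No candidate beats all others: Linden beats Brookfield beats Fairview beats Linden, a majority cycle.

There is no Condorcet winner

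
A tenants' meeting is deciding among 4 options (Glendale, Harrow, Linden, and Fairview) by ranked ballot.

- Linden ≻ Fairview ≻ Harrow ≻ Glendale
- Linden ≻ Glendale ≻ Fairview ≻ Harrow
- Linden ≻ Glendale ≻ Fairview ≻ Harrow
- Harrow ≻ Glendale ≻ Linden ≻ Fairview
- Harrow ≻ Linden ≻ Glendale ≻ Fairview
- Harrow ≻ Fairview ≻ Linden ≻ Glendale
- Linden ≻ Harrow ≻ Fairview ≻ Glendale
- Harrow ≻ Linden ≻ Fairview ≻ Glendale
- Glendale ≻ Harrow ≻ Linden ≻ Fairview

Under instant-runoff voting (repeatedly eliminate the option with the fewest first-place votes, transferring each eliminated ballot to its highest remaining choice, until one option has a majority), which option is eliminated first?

Fairview

Round 1: Harrow 4, Linden 4, Glendale 1, Fairview 0. Fairview has the fewest and is eliminated.
Round 2: Harrow 4, Linden 4, Glendale 1. Glendale has the fewest and is eliminated.
Round 3: Harrow 5, Linden 4. Harrow has a majority.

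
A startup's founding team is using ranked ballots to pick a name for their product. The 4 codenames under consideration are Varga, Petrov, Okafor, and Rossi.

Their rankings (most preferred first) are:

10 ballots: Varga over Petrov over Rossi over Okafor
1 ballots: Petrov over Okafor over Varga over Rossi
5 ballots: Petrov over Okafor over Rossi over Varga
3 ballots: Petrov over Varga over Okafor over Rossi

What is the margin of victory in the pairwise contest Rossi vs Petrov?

Ballots ranking Rossi above Petrov: 0.
Ballots ranking Petrov above Rossi: 10+1+5+3 = 19.
Petrov wins 19–0, a margin of 19.

19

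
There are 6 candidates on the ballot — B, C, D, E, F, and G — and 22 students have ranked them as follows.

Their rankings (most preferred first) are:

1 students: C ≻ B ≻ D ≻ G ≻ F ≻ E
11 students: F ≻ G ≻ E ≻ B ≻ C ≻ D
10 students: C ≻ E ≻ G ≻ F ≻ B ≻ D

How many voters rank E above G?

Ballots ranking E above G: 10.
Ballots ranking G above E: 1+11 = 12.
So 10 of 22 voters prefer E to G.

10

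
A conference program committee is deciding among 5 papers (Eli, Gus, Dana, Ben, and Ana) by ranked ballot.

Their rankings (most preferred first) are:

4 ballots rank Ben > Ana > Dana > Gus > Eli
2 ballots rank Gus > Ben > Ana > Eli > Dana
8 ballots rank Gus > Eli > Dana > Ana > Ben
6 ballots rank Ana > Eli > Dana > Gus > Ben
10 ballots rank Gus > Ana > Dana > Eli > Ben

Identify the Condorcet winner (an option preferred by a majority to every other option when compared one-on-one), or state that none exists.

Gus

Head-to-head results (30 voters total):
Eli vs Gus: Gus wins 24–6.
Eli vs Dana: Eli wins 16–14.
Eli vs Ben: Eli wins 24–6.
Eli vs Ana: Ana wins 22–8.
Gus vs Dana: Gus wins 20–10.
Gus vs Ben: Gus wins 26–4.
Gus vs Ana: Gus wins 20–10.
Dana vs Ben: Dana wins 24–6.
Dana vs Ana: Ana wins 22–8.
Ben vs Ana: Ana wins 24–6.
Gus beats each rival — Eli (24–6), Dana (20–10), Ben (26–4), Ana (20–10) — so Gus is the Condorcet winner.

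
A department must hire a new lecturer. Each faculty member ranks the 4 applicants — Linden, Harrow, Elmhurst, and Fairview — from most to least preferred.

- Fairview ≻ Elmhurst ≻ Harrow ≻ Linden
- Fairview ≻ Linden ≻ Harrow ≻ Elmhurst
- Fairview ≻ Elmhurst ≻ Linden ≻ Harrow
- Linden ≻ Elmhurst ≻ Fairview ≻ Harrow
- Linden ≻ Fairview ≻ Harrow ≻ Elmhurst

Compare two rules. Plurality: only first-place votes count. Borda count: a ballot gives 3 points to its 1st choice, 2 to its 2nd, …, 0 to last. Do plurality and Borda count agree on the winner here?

Plurality first-place counts: Linden 2, Harrow 0, Elmhurst 0, Fairview 3 → Fairview.
Borda totals: Linden 9, Harrow 3, Elmhurst 6, Fairview 12 → Fairview.
The two rules agree on Fairview.

Yes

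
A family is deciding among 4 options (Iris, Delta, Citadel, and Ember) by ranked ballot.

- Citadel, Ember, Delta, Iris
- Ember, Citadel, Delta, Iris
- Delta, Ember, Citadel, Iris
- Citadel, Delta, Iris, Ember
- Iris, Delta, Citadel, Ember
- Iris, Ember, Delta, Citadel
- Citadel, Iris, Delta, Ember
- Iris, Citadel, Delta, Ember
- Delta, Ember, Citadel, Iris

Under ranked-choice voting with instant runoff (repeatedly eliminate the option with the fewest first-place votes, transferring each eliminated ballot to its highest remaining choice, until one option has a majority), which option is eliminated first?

Round 1: Iris 3, Citadel 3, Delta 2, Ember 1. Ember has the fewest and is eliminated.
Round 2: Citadel 4, Iris 3, Delta 2. Delta has the fewest and is eliminated.
Round 3: Citadel 6, Iris 3. Citadel has a majority.

Ember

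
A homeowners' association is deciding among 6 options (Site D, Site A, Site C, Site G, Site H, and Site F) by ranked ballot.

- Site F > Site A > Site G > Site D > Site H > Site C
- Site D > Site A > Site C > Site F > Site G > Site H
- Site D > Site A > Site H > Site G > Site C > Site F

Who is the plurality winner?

Site D

First-place vote totals:
  Site D: 2
  Site A: 0
  Site C: 0
  Site G: 0
  Site H: 0
  Site F: 1
Site D has the most first-place votes.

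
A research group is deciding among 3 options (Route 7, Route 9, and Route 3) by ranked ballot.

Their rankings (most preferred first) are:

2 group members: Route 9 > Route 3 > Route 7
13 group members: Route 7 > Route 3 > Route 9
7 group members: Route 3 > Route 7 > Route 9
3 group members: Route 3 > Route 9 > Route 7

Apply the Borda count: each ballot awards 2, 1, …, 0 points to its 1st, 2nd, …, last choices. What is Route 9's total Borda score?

7

Borda scores:
  Route 7: 2·0 + 13·2 + 7·1 + 3·0 = 33
  Route 9: 2·2 + 13·0 + 7·0 + 3·1 = 7
  Route 3: 2·1 + 13·1 + 7·2 + 3·2 = 35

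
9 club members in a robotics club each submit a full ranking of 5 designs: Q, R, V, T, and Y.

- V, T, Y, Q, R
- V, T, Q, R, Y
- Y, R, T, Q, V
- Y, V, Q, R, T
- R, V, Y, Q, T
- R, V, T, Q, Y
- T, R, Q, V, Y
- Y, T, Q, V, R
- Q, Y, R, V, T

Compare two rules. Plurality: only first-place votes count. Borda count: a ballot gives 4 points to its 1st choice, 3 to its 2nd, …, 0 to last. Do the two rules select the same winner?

Plurality first-place counts: Q 1, R 2, V 2, T 1, Y 3 → Y.
Borda totals: Q 16, R 18, V 20, T 17, Y 19 → V.
The two rules disagree: plurality picks Y, Borda picks V.

No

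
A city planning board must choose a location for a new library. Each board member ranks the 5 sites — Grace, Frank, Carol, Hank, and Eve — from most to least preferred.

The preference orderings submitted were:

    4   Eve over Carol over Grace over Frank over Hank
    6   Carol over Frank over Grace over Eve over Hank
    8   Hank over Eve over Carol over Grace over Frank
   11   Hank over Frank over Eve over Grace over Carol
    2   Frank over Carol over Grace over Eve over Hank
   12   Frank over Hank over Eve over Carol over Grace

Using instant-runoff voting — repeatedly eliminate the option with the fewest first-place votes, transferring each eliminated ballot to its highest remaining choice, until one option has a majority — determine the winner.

Frank

Round 1: Hank 19, Frank 14, Carol 6, Eve 4, Grace 0. Grace has the fewest and is eliminated.
Round 2: Hank 19, Frank 14, Carol 6, Eve 4. Eve has the fewest and is eliminated.
Round 3: Hank 19, Frank 14, Carol 10. Carol has the fewest and is eliminated.
Round 4: Frank 24, Hank 19. Frank has a majority.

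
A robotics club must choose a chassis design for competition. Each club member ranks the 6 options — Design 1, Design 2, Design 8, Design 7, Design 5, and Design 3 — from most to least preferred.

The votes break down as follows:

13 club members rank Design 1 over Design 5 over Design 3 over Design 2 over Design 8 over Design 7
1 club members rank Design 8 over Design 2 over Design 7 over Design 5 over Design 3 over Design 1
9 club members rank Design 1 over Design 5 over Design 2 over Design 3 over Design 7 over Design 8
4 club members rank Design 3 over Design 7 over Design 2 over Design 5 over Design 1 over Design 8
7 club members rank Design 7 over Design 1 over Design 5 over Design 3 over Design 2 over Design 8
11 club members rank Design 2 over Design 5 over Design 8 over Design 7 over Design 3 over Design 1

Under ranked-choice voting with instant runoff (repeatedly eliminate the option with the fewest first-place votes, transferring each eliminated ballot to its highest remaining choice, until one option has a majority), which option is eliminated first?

Design 5

Round 1: Design 1 22, Design 2 11, Design 7 7, Design 3 4, Design 8 1, Design 5 0. Design 5 has the fewest and is eliminated.
Round 2: Design 1 22, Design 2 11, Design 7 7, Design 3 4, Design 8 1. Design 8 has the fewest and is eliminated.
Round 3: Design 1 22, Design 2 12, Design 7 7, Design 3 4. Design 3 has the fewest and is eliminated.
Round 4: Design 1 22, Design 2 12, Design 7 11. Design 7 has the fewest and is eliminated.
Round 5: Design 1 29, Design 2 16. Design 1 has a majority.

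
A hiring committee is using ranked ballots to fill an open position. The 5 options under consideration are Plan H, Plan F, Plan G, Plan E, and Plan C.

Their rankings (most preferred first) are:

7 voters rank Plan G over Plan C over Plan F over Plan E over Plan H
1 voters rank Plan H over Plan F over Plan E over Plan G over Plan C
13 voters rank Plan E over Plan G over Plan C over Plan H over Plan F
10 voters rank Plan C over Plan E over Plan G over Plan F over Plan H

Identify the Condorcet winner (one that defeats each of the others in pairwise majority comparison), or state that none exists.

Head-to-head results (31 voters total):
Plan H vs Plan F: Plan F wins 17–14.
Plan H vs Plan G: Plan G wins 30–1.
Plan H vs Plan E: Plan E wins 30–1.
Plan H vs Plan C: Plan C wins 30–1.
Plan F vs Plan G: Plan G wins 30–1.
Plan F vs Plan E: Plan E wins 23–8.
Plan F vs Plan C: Plan C wins 30–1.
Plan G vs Plan E: Plan E wins 24–7.
Plan G vs Plan C: Plan G wins 21–10.
Plan E vs Plan C: Plan C wins 17–14.
No candidate beats all others: Plan G beats Plan C beats Plan E beats Plan G, a majority cycle.

No Condorcet winner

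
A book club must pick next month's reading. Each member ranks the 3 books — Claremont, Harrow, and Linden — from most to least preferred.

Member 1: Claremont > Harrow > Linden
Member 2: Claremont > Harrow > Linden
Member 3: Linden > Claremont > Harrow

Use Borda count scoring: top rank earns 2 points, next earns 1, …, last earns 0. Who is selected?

Borda scores:
  Claremont: 2 + 2 + 1 = 5
  Harrow: 1 + 1 + 0 = 2
  Linden: 0 + 0 + 2 = 2
Claremont has the highest total.

Claremont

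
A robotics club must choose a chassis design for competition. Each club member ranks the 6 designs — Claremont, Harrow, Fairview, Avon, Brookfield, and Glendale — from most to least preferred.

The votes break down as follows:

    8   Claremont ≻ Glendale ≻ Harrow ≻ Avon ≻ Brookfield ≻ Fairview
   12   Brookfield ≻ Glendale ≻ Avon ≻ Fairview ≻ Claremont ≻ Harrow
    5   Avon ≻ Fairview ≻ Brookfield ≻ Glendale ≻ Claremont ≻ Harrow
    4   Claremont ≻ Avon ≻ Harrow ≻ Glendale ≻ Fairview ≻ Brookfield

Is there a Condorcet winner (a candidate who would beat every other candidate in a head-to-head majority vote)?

No

Head-to-head results (29 voters total):
Claremont vs Harrow: Claremont wins 29–0.
Claremont vs Fairview: Fairview wins 17–12.
Claremont vs Avon: Avon wins 17–12.
Claremont vs Brookfield: Brookfield wins 17–12.
Claremont vs Glendale: Glendale wins 17–12.
Harrow vs Fairview: Fairview wins 17–12.
Harrow vs Avon: Avon wins 21–8.
Harrow vs Brookfield: Brookfield wins 17–12.
Harrow vs Glendale: Glendale wins 25–4.
Fairview vs Avon: Avon wins 29–0.
Fairview vs Brookfield: Brookfield wins 20–9.
Fairview vs Glendale: Glendale wins 24–5.
Avon vs Brookfield: Avon wins 17–12.
Avon vs Glendale: Glendale wins 20–9.
Brookfield vs Glendale: Brookfield wins 17–12.
No candidate beats all others: Avon beats Brookfield beats Glendale beats Avon, a majority cycle.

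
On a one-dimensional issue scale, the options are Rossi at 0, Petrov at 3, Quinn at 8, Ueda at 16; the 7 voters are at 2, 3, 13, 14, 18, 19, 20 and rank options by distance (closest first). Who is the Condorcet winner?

With single-peaked preferences on a line, the Condorcet winner is the candidate closest to the median voter.
The median voter (position 14) is closest to Ueda at 16.
Check: Ueda vs Quinn — voters closer to Ueda: 5 of 7.

Ueda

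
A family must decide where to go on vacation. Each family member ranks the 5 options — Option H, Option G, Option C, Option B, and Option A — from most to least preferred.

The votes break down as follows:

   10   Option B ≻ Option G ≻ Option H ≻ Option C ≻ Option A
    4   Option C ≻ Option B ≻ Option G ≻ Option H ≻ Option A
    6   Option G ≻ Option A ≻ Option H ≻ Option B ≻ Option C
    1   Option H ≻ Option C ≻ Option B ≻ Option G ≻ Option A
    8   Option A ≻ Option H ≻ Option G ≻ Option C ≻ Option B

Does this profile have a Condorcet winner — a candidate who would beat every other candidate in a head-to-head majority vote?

Head-to-head results (29 voters total):
Option H vs Option G: Option G wins 20–9.
Option H vs Option C: Option H wins 25–4.
Option H vs Option B: Option H wins 15–14.
Option H vs Option A: Option H wins 15–14.
Option G vs Option C: Option G wins 24–5.
Option G vs Option B: Option B wins 15–14.
Option G vs Option A: Option G wins 21–8.
Option C vs Option B: Option B wins 16–13.
Option C vs Option A: Option C wins 15–14.
Option B vs Option A: Option B wins 15–14.
No candidate beats all others: Option H beats Option B beats Option G beats Option H, a majority cycle.

No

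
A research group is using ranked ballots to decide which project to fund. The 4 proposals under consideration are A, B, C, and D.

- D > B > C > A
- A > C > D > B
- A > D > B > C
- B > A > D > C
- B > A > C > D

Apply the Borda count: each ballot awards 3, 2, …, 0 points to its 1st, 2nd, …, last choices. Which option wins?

Borda scores:
  A: 0 + 3 + 3 + 2 + 2 = 10
  B: 2 + 0 + 1 + 3 + 3 = 9
  C: 1 + 2 + 0 + 0 + 1 = 4
  D: 3 + 1 + 2 + 1 + 0 = 7
A has the highest total.

A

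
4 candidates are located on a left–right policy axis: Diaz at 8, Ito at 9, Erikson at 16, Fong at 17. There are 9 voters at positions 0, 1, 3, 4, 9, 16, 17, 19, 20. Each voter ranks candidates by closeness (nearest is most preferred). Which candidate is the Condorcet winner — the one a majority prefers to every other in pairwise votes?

With single-peaked preferences on a line, the Condorcet winner is the candidate closest to the median voter.
The median voter (position 9) is closest to Ito at 9.
Check: Ito vs Erikson — voters closer to Ito: 5 of 9.

Ito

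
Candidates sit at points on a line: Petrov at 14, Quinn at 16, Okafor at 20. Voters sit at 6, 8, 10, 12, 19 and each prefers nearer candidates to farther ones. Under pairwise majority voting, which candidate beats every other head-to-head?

Petrov

With single-peaked preferences on a line, the Condorcet winner is the candidate closest to the median voter.
The median voter (position 10) is closest to Petrov at 14.
Check: Petrov vs Quinn — voters closer to Petrov: 4 of 5.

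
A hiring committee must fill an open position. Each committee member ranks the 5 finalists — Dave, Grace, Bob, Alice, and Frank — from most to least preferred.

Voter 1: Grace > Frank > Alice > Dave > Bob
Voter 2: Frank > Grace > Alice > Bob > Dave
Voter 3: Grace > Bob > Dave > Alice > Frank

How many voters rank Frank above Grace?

Ballots ranking Frank above Grace: 1.
Ballots ranking Grace above Frank: 2.
So 1 of 3 voters prefer Frank to Grace.

1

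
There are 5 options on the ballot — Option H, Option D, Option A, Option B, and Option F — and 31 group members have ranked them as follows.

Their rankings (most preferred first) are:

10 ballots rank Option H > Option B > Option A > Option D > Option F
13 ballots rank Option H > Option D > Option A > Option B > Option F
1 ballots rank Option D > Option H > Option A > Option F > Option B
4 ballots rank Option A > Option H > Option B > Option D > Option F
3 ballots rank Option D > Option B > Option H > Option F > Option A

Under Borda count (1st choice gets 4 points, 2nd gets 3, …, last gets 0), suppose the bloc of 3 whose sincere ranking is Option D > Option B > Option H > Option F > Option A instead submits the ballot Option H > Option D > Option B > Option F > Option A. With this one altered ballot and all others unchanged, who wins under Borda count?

Option H

Borda totals with the altered ballot: Option H 119, Option D 66, Option A 64, Option B 57, Option F 4.
The winner is unchanged: still Option H.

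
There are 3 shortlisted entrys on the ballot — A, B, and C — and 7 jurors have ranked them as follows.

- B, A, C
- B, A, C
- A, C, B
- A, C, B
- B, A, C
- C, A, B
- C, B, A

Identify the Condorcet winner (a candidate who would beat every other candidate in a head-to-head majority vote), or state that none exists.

Head-to-head results (7 voters total):
A vs B: B wins 4–3.
A vs C: A wins 5–2.
B vs C: C wins 4–3.
No candidate beats all others: A beats C beats B beats A, a majority cycle.

None — there is no Condorcet winner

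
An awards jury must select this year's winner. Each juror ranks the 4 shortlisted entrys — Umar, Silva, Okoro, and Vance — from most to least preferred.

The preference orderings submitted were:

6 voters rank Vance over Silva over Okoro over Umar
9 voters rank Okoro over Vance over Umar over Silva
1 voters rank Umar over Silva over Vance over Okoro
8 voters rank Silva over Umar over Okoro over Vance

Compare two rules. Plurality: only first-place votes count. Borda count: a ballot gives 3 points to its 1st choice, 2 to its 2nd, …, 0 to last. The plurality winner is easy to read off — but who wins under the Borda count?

Okoro

Plurality first-place counts: Umar 1, Silva 8, Okoro 9, Vance 6 → Okoro.
Borda totals: Umar 28, Silva 38, Okoro 41, Vance 37 → Okoro.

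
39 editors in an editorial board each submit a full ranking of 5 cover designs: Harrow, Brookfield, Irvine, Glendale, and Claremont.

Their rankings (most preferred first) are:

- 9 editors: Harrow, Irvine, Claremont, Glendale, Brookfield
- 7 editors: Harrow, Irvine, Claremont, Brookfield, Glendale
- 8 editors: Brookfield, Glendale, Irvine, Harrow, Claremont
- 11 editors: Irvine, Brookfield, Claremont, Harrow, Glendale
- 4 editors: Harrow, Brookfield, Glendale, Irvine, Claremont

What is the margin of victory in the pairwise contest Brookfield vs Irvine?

Ballots ranking Brookfield above Irvine: 8+4 = 12.
Ballots ranking Irvine above Brookfield: 9+7+11 = 27.
Irvine wins 27–12, a margin of 15.

15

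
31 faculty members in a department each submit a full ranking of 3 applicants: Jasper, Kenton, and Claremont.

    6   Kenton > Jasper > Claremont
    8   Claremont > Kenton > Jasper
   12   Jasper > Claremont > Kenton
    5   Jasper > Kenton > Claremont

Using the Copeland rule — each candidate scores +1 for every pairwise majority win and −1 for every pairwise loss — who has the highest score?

Pairwise results:
  Jasper vs Kenton: Jasper wins 17–14.
  Jasper vs Claremont: Jasper wins 23–8.
  Kenton vs Claremont: Claremont wins 20–11.
Copeland scores (wins − losses):
  Jasper: 2 − 0 = 2
  Kenton: 0 − 2 = -2
  Claremont: 1 − 1 = 0
Jasper has the best Copeland score.

Jasper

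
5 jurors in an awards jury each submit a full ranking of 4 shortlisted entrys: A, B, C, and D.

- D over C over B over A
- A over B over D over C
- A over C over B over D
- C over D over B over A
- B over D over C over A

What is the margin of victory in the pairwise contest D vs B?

1

Ballots ranking D above B: 2.
Ballots ranking B above D: 3.
B wins 3–2, a margin of 1.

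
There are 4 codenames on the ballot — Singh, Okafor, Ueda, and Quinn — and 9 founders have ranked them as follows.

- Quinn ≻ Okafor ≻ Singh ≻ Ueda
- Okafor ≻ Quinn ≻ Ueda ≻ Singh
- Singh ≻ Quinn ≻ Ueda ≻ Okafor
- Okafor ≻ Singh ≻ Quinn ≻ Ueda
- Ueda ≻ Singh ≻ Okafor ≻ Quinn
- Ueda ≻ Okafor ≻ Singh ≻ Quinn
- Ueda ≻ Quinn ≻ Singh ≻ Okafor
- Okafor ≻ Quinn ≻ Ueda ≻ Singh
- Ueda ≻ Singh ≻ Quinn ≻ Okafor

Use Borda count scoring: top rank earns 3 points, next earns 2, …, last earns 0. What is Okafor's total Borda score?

14

Borda scores:
  Singh: 1 + 0 + 3 + 2 + 2 + 1 + 1 + 0 + 2 = 12
  Okafor: 2 + 3 + 0 + 3 + 1 + 2 + 0 + 3 + 0 = 14
  Ueda: 0 + 1 + 1 + 0 + 3 + 3 + 3 + 1 + 3 = 15
  Quinn: 3 + 2 + 2 + 1 + 0 + 0 + 2 + 2 + 1 = 13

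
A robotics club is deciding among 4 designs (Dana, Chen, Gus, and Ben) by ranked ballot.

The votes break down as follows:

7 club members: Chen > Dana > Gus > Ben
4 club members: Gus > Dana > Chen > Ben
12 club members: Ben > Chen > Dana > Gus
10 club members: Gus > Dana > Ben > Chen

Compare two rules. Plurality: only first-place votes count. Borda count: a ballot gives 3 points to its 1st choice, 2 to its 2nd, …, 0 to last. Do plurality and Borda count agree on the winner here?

No

Plurality first-place counts: Dana 0, Chen 7, Gus 14, Ben 12 → Gus.
Borda totals: Dana 54, Chen 49, Gus 49, Ben 46 → Dana.
The two rules disagree: plurality picks Gus, Borda picks Dana.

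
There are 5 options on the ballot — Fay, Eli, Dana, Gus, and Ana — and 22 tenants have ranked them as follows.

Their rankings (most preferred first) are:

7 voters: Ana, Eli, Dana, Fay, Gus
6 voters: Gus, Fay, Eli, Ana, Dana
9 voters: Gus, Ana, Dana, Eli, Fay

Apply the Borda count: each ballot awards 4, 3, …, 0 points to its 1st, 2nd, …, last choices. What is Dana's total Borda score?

32

Borda scores:
  Fay: 7·1 + 6·3 + 9·0 = 25
  Eli: 7·3 + 6·2 + 9·1 = 42
  Dana: 7·2 + 6·0 + 9·2 = 32
  Gus: 7·0 + 6·4 + 9·4 = 60
  Ana: 7·4 + 6·1 + 9·3 = 61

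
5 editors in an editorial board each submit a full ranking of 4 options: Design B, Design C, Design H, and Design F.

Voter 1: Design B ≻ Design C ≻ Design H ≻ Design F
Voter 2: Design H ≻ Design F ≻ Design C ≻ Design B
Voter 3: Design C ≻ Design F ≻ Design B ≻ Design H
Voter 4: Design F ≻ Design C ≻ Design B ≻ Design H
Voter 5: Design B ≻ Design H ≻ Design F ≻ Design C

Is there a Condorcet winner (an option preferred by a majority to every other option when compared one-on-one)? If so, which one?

Head-to-head results (5 voters total):
Design B vs Design C: Design C wins 3–2.
Design B vs Design H: Design B wins 4–1.
Design B vs Design F: Design F wins 3–2.
Design C vs Design H: Design C wins 3–2.
Design C vs Design F: Design F wins 3–2.
Design H vs Design F: Design H wins 3–2.
No candidate beats all others: Design B beats Design H beats Design F beats Design B, a majority cycle.

There is no Condorcet winner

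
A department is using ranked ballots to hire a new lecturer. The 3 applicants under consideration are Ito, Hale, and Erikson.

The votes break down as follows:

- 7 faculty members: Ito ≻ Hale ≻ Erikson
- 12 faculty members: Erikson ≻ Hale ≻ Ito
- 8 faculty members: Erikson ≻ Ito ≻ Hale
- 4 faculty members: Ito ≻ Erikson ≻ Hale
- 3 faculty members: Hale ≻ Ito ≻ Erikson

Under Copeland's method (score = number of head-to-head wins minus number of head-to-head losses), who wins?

Pairwise results:
  Ito vs Hale: Ito wins 19–15.
  Ito vs Erikson: Erikson wins 20–14.
  Hale vs Erikson: Erikson wins 24–10.
Copeland scores (wins − losses):
  Ito: 1 − 1 = 0
  Hale: 0 − 2 = -2
  Erikson: 2 − 0 = 2
Erikson has the best Copeland score.

Erikson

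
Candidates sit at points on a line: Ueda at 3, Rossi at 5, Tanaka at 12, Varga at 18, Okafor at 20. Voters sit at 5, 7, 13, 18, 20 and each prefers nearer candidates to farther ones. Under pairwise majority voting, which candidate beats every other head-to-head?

With single-peaked preferences on a line, the Condorcet winner is the candidate closest to the median voter.
The median voter (position 13) is closest to Tanaka at 12.
Check: Tanaka vs Rossi — voters closer to Tanaka: 3 of 5.

Tanaka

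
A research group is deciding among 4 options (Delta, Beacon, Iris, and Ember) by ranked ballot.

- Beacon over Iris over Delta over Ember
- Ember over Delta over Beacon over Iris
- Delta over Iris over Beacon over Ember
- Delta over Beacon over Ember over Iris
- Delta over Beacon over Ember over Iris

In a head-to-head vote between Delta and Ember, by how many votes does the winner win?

Ballots ranking Delta above Ember: 4.
Ballots ranking Ember above Delta: 1.
Delta wins 4–1, a margin of 3.

3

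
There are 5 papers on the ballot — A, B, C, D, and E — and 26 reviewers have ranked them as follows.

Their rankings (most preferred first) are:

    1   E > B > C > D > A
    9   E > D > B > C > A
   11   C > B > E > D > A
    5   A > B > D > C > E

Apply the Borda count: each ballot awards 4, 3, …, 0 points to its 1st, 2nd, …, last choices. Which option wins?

B

Borda scores:
  A: 0 + 9·0 + 11·0 + 5·4 = 20
  B: 3 + 9·2 + 11·3 + 5·3 = 69
  C: 2 + 9·1 + 11·4 + 5·1 = 60
  D: 1 + 9·3 + 11·1 + 5·2 = 49
  E: 4 + 9·4 + 11·2 + 5·0 = 62
B has the highest total.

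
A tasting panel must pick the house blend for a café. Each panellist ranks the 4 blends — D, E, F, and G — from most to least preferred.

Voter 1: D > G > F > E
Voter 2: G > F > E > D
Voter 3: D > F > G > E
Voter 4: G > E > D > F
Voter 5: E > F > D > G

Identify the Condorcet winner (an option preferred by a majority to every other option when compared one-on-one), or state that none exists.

Head-to-head results (5 voters total):
D vs E: E wins 3–2.
D vs F: D wins 3–2.
D vs G: D wins 3–2.
E vs F: F wins 3–2.
E vs G: G wins 4–1.
F vs G: G wins 3–2.
No candidate beats all others: D beats F beats E beats D, a majority cycle.

No Condorcet winner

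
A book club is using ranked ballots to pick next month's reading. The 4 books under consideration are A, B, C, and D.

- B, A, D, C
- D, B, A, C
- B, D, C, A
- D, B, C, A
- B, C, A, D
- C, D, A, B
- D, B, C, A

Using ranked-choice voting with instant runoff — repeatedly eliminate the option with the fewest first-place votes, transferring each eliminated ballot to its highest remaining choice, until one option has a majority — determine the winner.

Round 1: B 3, D 3, C 1, A 0. A has the fewest and is eliminated.
Round 2: B 3, D 3, C 1. C has the fewest and is eliminated.
Round 3: D 4, B 3. D has a majority.

D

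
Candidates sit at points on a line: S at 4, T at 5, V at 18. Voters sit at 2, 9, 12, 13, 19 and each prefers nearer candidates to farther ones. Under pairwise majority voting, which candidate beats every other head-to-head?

With single-peaked preferences on a line, the Condorcet winner is the candidate closest to the median voter.
The median voter (position 12) is closest to V at 18.
Check: V vs S — voters closer to V: 3 of 5.

V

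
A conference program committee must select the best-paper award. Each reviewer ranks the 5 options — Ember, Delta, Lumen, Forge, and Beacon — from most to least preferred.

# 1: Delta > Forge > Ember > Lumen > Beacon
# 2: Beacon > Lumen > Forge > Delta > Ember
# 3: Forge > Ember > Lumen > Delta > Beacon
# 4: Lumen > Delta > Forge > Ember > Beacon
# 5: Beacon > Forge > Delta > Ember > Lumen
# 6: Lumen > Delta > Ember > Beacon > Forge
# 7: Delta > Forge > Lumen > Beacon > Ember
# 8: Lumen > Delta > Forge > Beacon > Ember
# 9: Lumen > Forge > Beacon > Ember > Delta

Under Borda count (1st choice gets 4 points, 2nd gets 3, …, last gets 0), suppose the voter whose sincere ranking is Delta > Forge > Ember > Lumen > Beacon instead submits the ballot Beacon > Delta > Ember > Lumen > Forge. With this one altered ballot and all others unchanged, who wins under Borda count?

Lumen

Borda totals with the altered ballot: Ember 10, Delta 20, Lumen 24, Forge 19, Beacon 17.
The winner is unchanged: still Lumen.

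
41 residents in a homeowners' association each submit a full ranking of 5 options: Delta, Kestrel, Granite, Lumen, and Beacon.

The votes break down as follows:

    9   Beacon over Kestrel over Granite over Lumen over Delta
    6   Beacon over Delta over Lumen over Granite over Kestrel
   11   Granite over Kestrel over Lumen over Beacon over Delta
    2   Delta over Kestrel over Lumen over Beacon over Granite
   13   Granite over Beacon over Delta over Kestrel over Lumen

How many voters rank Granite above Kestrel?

30

Ballots ranking Granite above Kestrel: 6+11+13 = 30.
Ballots ranking Kestrel above Granite: 9+2 = 11.
So 30 of 41 voters prefer Granite to Kestrel.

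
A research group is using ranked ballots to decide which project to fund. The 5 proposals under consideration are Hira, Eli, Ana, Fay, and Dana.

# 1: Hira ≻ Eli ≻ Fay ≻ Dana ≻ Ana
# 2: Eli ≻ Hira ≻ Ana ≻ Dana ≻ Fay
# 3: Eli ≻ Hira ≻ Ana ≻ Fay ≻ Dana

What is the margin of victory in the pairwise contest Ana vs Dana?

1

Ballots ranking Ana above Dana: 2.
Ballots ranking Dana above Ana: 1.
Ana wins 2–1, a margin of 1.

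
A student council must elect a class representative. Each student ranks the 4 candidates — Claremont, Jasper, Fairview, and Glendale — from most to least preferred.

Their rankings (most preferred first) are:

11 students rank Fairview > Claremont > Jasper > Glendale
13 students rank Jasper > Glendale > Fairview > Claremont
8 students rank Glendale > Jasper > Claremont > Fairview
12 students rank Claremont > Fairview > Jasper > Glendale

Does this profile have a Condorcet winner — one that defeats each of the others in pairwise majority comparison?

Head-to-head results (44 voters total):
Claremont vs Jasper: Claremont wins 23–21.
Claremont vs Fairview: Fairview wins 24–20.
Claremont vs Glendale: Claremont wins 23–21.
Jasper vs Fairview: Fairview wins 23–21.
Jasper vs Glendale: Jasper wins 36–8.
Fairview vs Glendale: Fairview wins 23–21.
Fairview beats each rival — Claremont (24–20), Jasper (23–21), Glendale (23–21) — so Fairview is the Condorcet winner.

Yes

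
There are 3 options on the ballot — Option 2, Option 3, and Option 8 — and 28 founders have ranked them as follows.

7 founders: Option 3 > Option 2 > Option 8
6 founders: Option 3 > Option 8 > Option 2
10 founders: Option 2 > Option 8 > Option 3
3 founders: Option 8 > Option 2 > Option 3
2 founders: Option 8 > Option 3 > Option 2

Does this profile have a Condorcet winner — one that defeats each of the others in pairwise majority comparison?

Head-to-head results (28 voters total):
Option 2 vs Option 3: Option 3 wins 15–13.
Option 2 vs Option 8: Option 2 wins 17–11.
Option 3 vs Option 8: Option 8 wins 15–13.
No candidate beats all others: Option 2 beats Option 8 beats Option 3 beats Option 2, a majority cycle.

No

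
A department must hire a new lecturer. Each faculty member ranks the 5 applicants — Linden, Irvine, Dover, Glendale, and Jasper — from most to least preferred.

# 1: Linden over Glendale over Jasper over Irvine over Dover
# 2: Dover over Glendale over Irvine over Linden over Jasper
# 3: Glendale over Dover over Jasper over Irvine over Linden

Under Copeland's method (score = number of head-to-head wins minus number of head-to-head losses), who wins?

Pairwise results:
  Linden vs Irvine: Irvine wins 2–1.
  Linden vs Dover: Dover wins 2–1.
  Linden vs Glendale: Glendale wins 2–1.
  Linden vs Jasper: Linden wins 2–1.
  Irvine vs Dover: Dover wins 2–1.
  Irvine vs Glendale: Glendale wins 3–0.
  Irvine vs Jasper: Jasper wins 2–1.
  Dover vs Glendale: Glendale wins 2–1.
  Dover vs Jasper: Dover wins 2–1.
  Glendale vs Jasper: Glendale wins 3–0.
Copeland scores (wins − losses):
  Linden: 1 − 3 = -2
  Irvine: 1 − 3 = -2
  Dover: 3 − 1 = 2
  Glendale: 4 − 0 = 4
  Jasper: 1 − 3 = -2
Glendale has the best Copeland score.

Glendale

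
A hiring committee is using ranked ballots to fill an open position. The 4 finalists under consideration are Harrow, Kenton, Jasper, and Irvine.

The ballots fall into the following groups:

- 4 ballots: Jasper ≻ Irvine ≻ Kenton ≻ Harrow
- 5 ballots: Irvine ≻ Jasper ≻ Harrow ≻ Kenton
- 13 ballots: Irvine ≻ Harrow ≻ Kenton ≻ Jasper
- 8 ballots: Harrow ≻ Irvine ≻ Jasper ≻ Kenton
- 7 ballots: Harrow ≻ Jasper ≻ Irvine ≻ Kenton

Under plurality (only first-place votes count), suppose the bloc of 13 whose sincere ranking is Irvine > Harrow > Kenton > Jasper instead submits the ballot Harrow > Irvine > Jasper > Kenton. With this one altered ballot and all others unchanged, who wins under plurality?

First-place totals with the altered ballot: Harrow 28, Kenton 0, Jasper 4, Irvine 5.
The switch changes the winner from Irvine to Harrow.

Harrow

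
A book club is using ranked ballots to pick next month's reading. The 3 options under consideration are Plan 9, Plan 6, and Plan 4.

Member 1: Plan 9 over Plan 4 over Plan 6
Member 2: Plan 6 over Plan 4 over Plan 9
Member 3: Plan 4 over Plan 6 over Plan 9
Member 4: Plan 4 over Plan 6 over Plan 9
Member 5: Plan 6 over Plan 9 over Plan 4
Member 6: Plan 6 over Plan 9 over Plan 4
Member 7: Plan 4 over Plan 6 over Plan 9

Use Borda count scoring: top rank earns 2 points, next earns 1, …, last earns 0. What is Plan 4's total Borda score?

8

Borda scores:
  Plan 9: 2 + 0 + 0 + 0 + 1 + 1 + 0 = 4
  Plan 6: 0 + 2 + 1 + 1 + 2 + 2 + 1 = 9
  Plan 4: 1 + 1 + 2 + 2 + 0 + 0 + 2 = 8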